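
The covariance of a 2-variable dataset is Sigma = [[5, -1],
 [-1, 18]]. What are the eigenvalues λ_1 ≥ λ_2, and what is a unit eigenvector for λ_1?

Step 1 — characteristic polynomial of 2×2 Sigma:
  det(Sigma - λI) = λ² - trace · λ + det = 0.
  trace = 5 + 18 = 23, det = 5·18 - (-1)² = 89.
Step 2 — discriminant:
  Δ = trace² - 4·det = 529 - 356 = 173.
Step 3 — eigenvalues:
  λ = (trace ± √Δ)/2 = (23 ± 13.1529)/2,
  λ_1 = 18.0765,  λ_2 = 4.9235.

Step 4 — unit eigenvector for λ_1: solve (Sigma - λ_1 I)v = 0. First row:
  (5 - 18.0765)·v_x + (-1)·v_y = 0, i.e. (-13.0765)·v_x + (-1)·v_y = 0,
  so v ∝ (b, λ_1 - a) = (-1, 13.0765); multiply by -1 so the first entry is positive: u = (1, -13.0765).
  ||u|| = √((1)² + (-13.0765)²) = √(171.9942) ≈ 13.1147,
  v_1 = u/||u|| ≈ (0.0763, -0.9971) (||v_1|| = 1).

λ_1 = 18.0765,  λ_2 = 4.9235;  v_1 ≈ (0.0763, -0.9971)


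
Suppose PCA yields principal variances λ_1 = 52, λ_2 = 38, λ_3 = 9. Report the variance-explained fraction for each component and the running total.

Step 1 — total variance = trace(Sigma) = Σ λ_i = 52 + 38 + 9 = 99.

Step 2 — fraction explained by component i = λ_i / Σ λ:
  PC1: 52/99 = 0.5253
  PC2: 38/99 = 0.3838
  PC3: 9/99 = 0.0909

Step 3 — cumulative fraction after k components = (λ_1 + ... + λ_k) / Σ λ:
  k = 1: 52/99 = 0.5253
  k = 2: (52 + 38)/99 = 90/99 = 0.9091
  k = 3: (52 + 38 + 9)/99 = 99/99 = 1

Summary (fraction, with percent):

explained: PC1 0.5253 (52.53%), PC2 0.3838 (38.38%), PC3 0.0909 (9.09%);  cumulative: 0.5253, 0.9091, 1


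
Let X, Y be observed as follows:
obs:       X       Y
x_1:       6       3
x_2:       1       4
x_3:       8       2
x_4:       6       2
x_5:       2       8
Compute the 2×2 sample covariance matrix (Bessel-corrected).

Step 1 — column means:
  mean(X) = (6 + 1 + 8 + 6 + 2) / 5 = 23/5 = 4.6
  mean(Y) = (3 + 4 + 2 + 2 + 8) / 5 = 19/5 = 3.8

Step 2 — sample covariance S[i,j] = (1/(n-1)) · Σ_k (x_{k,i} - mean_i) · (x_{k,j} - mean_j), with n-1 = 4.
  S[X,X] = ((1.4)·(1.4) + (-3.6)·(-3.6) + (3.4)·(3.4) + (1.4)·(1.4) + (-2.6)·(-2.6)) / 4 = 35.2/4 = 8.8
  S[X,Y] = ((1.4)·(-0.8) + (-3.6)·(0.2) + (3.4)·(-1.8) + (1.4)·(-1.8) + (-2.6)·(4.2)) / 4 = -21.4/4 = -5.35
  S[Y,Y] = ((-0.8)·(-0.8) + (0.2)·(0.2) + (-1.8)·(-1.8) + (-1.8)·(-1.8) + (4.2)·(4.2)) / 4 = 24.8/4 = 6.2

S is symmetric (S[j,i] = S[i,j]). Assembling:

S = [[8.8, -5.35],
 [-5.35, 6.2]]


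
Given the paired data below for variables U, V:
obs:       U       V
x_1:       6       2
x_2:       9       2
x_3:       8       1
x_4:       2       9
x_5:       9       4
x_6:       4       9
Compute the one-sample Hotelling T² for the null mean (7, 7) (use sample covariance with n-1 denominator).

Step 1 — sample mean vector:
  mean(U) = (6 + 9 + 8 + 2 + 9 + 4) / 6 = 38/6 = 6.3333
  mean(V) = (2 + 2 + 1 + 9 + 4 + 9) / 6 = 27/6 = 4.5
  x̄ = (6.3333, 4.5),  deviation x̄ - mu_0 = (6.3333, 4.5) - (7, 7) = (-0.6667, -2.5).

Step 2 — sample covariance matrix, S[i,j] = (1/(n-1)) · Σ_k (x_{k,i} - mean_i) · (x_{k,j} - mean_j), divisor n-1 = 5:
  S[U,U] = ((-0.3333)·(-0.3333) + (2.6667)·(2.6667) + (1.6667)·(1.6667) + (-4.3333)·(-4.3333) + (2.6667)·(2.6667) + (-2.3333)·(-2.3333)) / 5 = 41.3333/5 = 8.2667
  S[U,V] = ((-0.3333)·(-2.5) + (2.6667)·(-2.5) + (1.6667)·(-3.5) + (-4.3333)·(4.5) + (2.6667)·(-0.5) + (-2.3333)·(4.5)) / 5 = -43/5 = -8.6
  S[V,V] = ((-2.5)·(-2.5) + (-2.5)·(-2.5) + (-3.5)·(-3.5) + (4.5)·(4.5) + (-0.5)·(-0.5) + (4.5)·(4.5)) / 5 = 65.5/5 = 13.1
  S = [[8.2667, -8.6],
 [-8.6, 13.1]].

Step 3 — invert S. det(S) = 8.2667·13.1 - (-8.6)² = 34.3333.
  S^{-1} = (1/det) · [[d, -b], [-b, a]] = [[0.3816, 0.2505],
 [0.2505, 0.2408]].

Step 4 — quadratic form (x̄ - mu_0)^T · S^{-1} · (x̄ - mu_0):
  S^{-1} · (x̄ - mu_0) = (-0.8806, -0.7689),
  (x̄ - mu_0)^T · [...] = (-0.6667)·(-0.8806) + (-2.5)·(-0.7689) = 2.5094.

Step 5 — scale by n: T² = 6 · 2.5094 = 15.0563.

T² ≈ 15.0563


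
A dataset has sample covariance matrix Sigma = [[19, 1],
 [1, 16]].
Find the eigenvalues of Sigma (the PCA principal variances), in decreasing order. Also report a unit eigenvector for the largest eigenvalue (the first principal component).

Step 1 — characteristic polynomial of 2×2 Sigma:
  det(Sigma - λI) = λ² - trace · λ + det = 0.
  trace = 19 + 16 = 35, det = 19·16 - (1)² = 303.
Step 2 — discriminant:
  Δ = trace² - 4·det = 1225 - 1212 = 13.
Step 3 — eigenvalues:
  λ = (trace ± √Δ)/2 = (35 ± 3.6056)/2,
  λ_1 = 19.3028,  λ_2 = 15.6972.

Step 4 — unit eigenvector for λ_1: solve (Sigma - λ_1 I)v = 0. First row:
  (19 - 19.3028)·v_x + (1)·v_y = 0, i.e. (-0.3028)·v_x + (1)·v_y = 0,
  so v ∝ (b, λ_1 - a) = (1, 0.3028) = u.
  ||u|| = √((1)² + (0.3028)²) = √(1.0917) ≈ 1.0448,
  v_1 = u/||u|| ≈ (0.9571, 0.2898) (||v_1|| = 1).

λ_1 = 19.3028,  λ_2 = 15.6972;  v_1 ≈ (0.9571, 0.2898)


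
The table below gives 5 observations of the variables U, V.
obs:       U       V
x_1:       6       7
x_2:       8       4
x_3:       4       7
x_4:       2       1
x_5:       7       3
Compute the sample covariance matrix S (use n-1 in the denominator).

Step 1 — column means:
  mean(U) = (6 + 8 + 4 + 2 + 7) / 5 = 27/5 = 5.4
  mean(V) = (7 + 4 + 7 + 1 + 3) / 5 = 22/5 = 4.4

Step 2 — sample covariance S[i,j] = (1/(n-1)) · Σ_k (x_{k,i} - mean_i) · (x_{k,j} - mean_j), with n-1 = 4.
  S[U,U] = ((0.6)·(0.6) + (2.6)·(2.6) + (-1.4)·(-1.4) + (-3.4)·(-3.4) + (1.6)·(1.6)) / 4 = 23.2/4 = 5.8
  S[U,V] = ((0.6)·(2.6) + (2.6)·(-0.4) + (-1.4)·(2.6) + (-3.4)·(-3.4) + (1.6)·(-1.4)) / 4 = 6.2/4 = 1.55
  S[V,V] = ((2.6)·(2.6) + (-0.4)·(-0.4) + (2.6)·(2.6) + (-3.4)·(-3.4) + (-1.4)·(-1.4)) / 4 = 27.2/4 = 6.8

S is symmetric (S[j,i] = S[i,j]). Assembling:

S = [[5.8, 1.55],
 [1.55, 6.8]]


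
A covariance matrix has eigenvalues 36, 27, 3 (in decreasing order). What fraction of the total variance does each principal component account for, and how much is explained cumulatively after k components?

Step 1 — total variance = trace(Sigma) = Σ λ_i = 36 + 27 + 3 = 66.

Step 2 — fraction explained by component i = λ_i / Σ λ:
  PC1: 36/66 = 0.5455
  PC2: 27/66 = 0.4091
  PC3: 3/66 = 0.0455

Step 3 — cumulative fraction after k components = (λ_1 + ... + λ_k) / Σ λ:
  k = 1: 36/66 = 0.5455
  k = 2: (36 + 27)/66 = 63/66 = 0.9545
  k = 3: (36 + 27 + 3)/66 = 66/66 = 1

Summary (fraction, with percent):

explained: PC1 0.5455 (54.55%), PC2 0.4091 (40.91%), PC3 0.0455 (4.55%);  cumulative: 0.5455, 0.9545, 1


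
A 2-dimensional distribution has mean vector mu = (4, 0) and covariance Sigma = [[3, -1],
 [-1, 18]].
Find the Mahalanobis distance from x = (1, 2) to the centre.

Step 1 — centre the observation: (x - mu) = (-3, 2).

Step 2 — invert Sigma. det(Sigma) = 3·18 - (-1)² = 53.
  Sigma^{-1} = (1/det) · [[d, -b], [-b, a]] = [[0.3396, 0.0189],
 [0.0189, 0.0566]].

Step 3 — form the quadratic (x - mu)^T · Sigma^{-1} · (x - mu):
  Sigma^{-1} · (x - mu) = (-0.9811, 0.0566).
  (x - mu)^T · [Sigma^{-1} · (x - mu)] = (-3)·(-0.9811) + (2)·(0.0566) = 3.0566.

Step 4 — take square root: d = √(3.0566) ≈ 1.7483.

d(x, mu) = √(3.0566) ≈ 1.7483


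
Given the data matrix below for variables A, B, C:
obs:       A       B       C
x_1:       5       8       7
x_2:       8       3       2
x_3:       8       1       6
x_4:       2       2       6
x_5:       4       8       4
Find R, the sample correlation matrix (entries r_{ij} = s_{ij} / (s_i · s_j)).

Step 1 — column means:
  mean(A) = (5 + 8 + 8 + 2 + 4) / 5 = 27/5 = 5.4
  mean(B) = (8 + 3 + 1 + 2 + 8) / 5 = 22/5 = 4.4
  mean(C) = (7 + 2 + 6 + 6 + 4) / 5 = 25/5 = 5

Step 2 — sample variances and covariances s[i,j] = (1/(n-1)) · Σ_k (x_{k,i} - mean_i) · (x_{k,j} - mean_j), with n-1 = 4:
  s[A,A] = ((-0.4)·(-0.4) + (2.6)·(2.6) + (2.6)·(2.6) + (-3.4)·(-3.4) + (-1.4)·(-1.4)) / 4 = 27.2/4 = 6.8
  s[A,B] = ((-0.4)·(3.6) + (2.6)·(-1.4) + (2.6)·(-3.4) + (-3.4)·(-2.4) + (-1.4)·(3.6)) / 4 = -10.8/4 = -2.7
  s[A,C] = ((-0.4)·(2) + (2.6)·(-3) + (2.6)·(1) + (-3.4)·(1) + (-1.4)·(-1)) / 4 = -8/4 = -2
  s[B,B] = ((3.6)·(3.6) + (-1.4)·(-1.4) + (-3.4)·(-3.4) + (-2.4)·(-2.4) + (3.6)·(3.6)) / 4 = 45.2/4 = 11.3
  s[B,C] = ((3.6)·(2) + (-1.4)·(-3) + (-3.4)·(1) + (-2.4)·(1) + (3.6)·(-1)) / 4 = 2/4 = 0.5
  s[C,C] = ((2)·(2) + (-3)·(-3) + (1)·(1) + (1)·(1) + (-1)·(-1)) / 4 = 16/4 = 4
  Sample standard deviations s_i = √(s[i,i]):
  s(A) = √(6.8) = 2.6077
  s(B) = √(11.3) = 3.3615
  s(C) = √(4) = 2

Step 3 — r_{ij} = s_{ij} / (s_i · s_j):
  r[A,A] = 1 (diagonal).
  r[A,B] = -2.7 / (2.6077 · 3.3615) = -2.7 / 8.7658 = -0.308
  r[A,C] = -2 / (2.6077 · 2) = -2 / 5.2154 = -0.3835
  r[B,B] = 1 (diagonal).
  r[B,C] = 0.5 / (3.3615 · 2) = 0.5 / 6.7231 = 0.0744
  r[C,C] = 1 (diagonal).

R is symmetric with unit diagonal. Assembling:

R = [[1, -0.308, -0.3835],
 [-0.308, 1, 0.0744],
 [-0.3835, 0.0744, 1]]


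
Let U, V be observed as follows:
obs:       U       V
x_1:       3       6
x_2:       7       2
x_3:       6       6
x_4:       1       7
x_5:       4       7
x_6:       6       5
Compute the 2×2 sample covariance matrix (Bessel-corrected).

Step 1 — column means:
  mean(U) = (3 + 7 + 6 + 1 + 4 + 6) / 6 = 27/6 = 4.5
  mean(V) = (6 + 2 + 6 + 7 + 7 + 5) / 6 = 33/6 = 5.5

Step 2 — sample covariance S[i,j] = (1/(n-1)) · Σ_k (x_{k,i} - mean_i) · (x_{k,j} - mean_j), with n-1 = 5.
  S[U,U] = ((-1.5)·(-1.5) + (2.5)·(2.5) + (1.5)·(1.5) + (-3.5)·(-3.5) + (-0.5)·(-0.5) + (1.5)·(1.5)) / 5 = 25.5/5 = 5.1
  S[U,V] = ((-1.5)·(0.5) + (2.5)·(-3.5) + (1.5)·(0.5) + (-3.5)·(1.5) + (-0.5)·(1.5) + (1.5)·(-0.5)) / 5 = -15.5/5 = -3.1
  S[V,V] = ((0.5)·(0.5) + (-3.5)·(-3.5) + (0.5)·(0.5) + (1.5)·(1.5) + (1.5)·(1.5) + (-0.5)·(-0.5)) / 5 = 17.5/5 = 3.5

S is symmetric (S[j,i] = S[i,j]). Assembling:

S = [[5.1, -3.1],
 [-3.1, 3.5]]


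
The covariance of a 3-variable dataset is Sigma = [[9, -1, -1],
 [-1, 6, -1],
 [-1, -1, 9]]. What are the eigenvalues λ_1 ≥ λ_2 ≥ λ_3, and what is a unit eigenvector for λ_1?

Step 1 — characteristic polynomial p(λ) = det(λI - Sigma) = λ³ - tr·λ² + c_1·λ - det, where tr = trace, c_1 = sum of the principal 2×2 minors, det = det(Sigma):
  tr = 9 + 6 + 9 = 24,
  c_1 = (9·6 - (-1)²) + (9·9 - (-1)²) + (6·9 - (-1)²) = 53 + 80 + 53 = 186,
  det = 9·(6·9 - (-1)²) - (-1)·((-1)·9 - (-1)·(-1)) + (-1)·((-1)·(-1) - 6·(-1)) = 9·(53) - (-1)·(-10) + (-1)·(7) = 460.
  So p(λ) = λ³ - 24λ² + 186λ - 460.
Step 2 — look for an integer root (rational root theorem: any rational root is an integer divisor of 460). Testing λ = 10:
  p(10) = 1000 - 2400 + 1860 - 460 = 0  ✓
  Dividing out (λ - 10): p(λ) = (λ - 10)(λ² - 14λ + 46).
Step 3 — remaining eigenvalues from the quadratic λ² - 14λ + 46 = 0:
  Δ = 14² - 4·46 = 196 - 184 = 12,  λ = (14 ± √12)/2 = (14 ± 3.4641)/2 ≈ 8.7321 or 5.2679.
  Sorted: λ_1 = 10,  λ_2 = 8.7321,  λ_3 = 5.2679  (check: sum = 24 = tr ✓).

Step 4 — unit eigenvector for λ_1 = 10: v spans the null space of (Sigma - λ_1 I), whose rows are
  r_1 = (-1, -1, -1),  r_2 = (-1, -4, -1),  r_3 = (-1, -1, -1).
  v is orthogonal to every row, so take v ∝ r_1 × r_2 = ((-1)·(-1) - (-1)·(-4), (-1)·(-1) - (-1)·(-1), (-1)·(-4) - (-1)·(-1)) = (-3, 0, 3).
  Rescale (divide by 3; multiply by -1 so the first nonzero entry is positive): u = (1, 0, -1).
  ||u|| = √((1)² + (0)² + (-1)²) = √(2) ≈ 1.4142,  v_1 = u/||u|| ≈ (0.7071, 0, -0.7071) (||v_1|| = 1).

λ_1 = 10,  λ_2 = 8.7321,  λ_3 = 5.2679;  v_1 ≈ (0.7071, 0, -0.7071)


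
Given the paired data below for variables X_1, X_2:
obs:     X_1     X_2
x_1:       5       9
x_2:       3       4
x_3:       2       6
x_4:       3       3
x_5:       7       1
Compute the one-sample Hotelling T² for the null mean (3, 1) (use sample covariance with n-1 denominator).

Step 1 — sample mean vector:
  mean(X_1) = (5 + 3 + 2 + 3 + 7) / 5 = 20/5 = 4
  mean(X_2) = (9 + 4 + 6 + 3 + 1) / 5 = 23/5 = 4.6
  x̄ = (4, 4.6),  deviation x̄ - mu_0 = (4, 4.6) - (3, 1) = (1, 3.6).

Step 2 — sample covariance matrix, S[i,j] = (1/(n-1)) · Σ_k (x_{k,i} - mean_i) · (x_{k,j} - mean_j), divisor n-1 = 4:
  S[X_1,X_1] = ((1)·(1) + (-1)·(-1) + (-2)·(-2) + (-1)·(-1) + (3)·(3)) / 4 = 16/4 = 4
  S[X_1,X_2] = ((1)·(4.4) + (-1)·(-0.6) + (-2)·(1.4) + (-1)·(-1.6) + (3)·(-3.6)) / 4 = -7/4 = -1.75
  S[X_2,X_2] = ((4.4)·(4.4) + (-0.6)·(-0.6) + (1.4)·(1.4) + (-1.6)·(-1.6) + (-3.6)·(-3.6)) / 4 = 37.2/4 = 9.3
  S = [[4, -1.75],
 [-1.75, 9.3]].

Step 3 — invert S. det(S) = 4·9.3 - (-1.75)² = 34.1375.
  S^{-1} = (1/det) · [[d, -b], [-b, a]] = [[0.2724, 0.0513],
 [0.0513, 0.1172]].

Step 4 — quadratic form (x̄ - mu_0)^T · S^{-1} · (x̄ - mu_0):
  S^{-1} · (x̄ - mu_0) = (0.457, 0.4731),
  (x̄ - mu_0)^T · [...] = (1)·(0.457) + (3.6)·(0.4731) = 2.1601.

Step 5 — scale by n: T² = 5 · 2.1601 = 10.8004.

T² ≈ 10.8004


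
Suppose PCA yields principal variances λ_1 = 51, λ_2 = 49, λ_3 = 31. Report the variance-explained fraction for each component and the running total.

Step 1 — total variance = trace(Sigma) = Σ λ_i = 51 + 49 + 31 = 131.

Step 2 — fraction explained by component i = λ_i / Σ λ:
  PC1: 51/131 = 0.3893
  PC2: 49/131 = 0.374
  PC3: 31/131 = 0.2366

Step 3 — cumulative fraction after k components = (λ_1 + ... + λ_k) / Σ λ:
  k = 1: 51/131 = 0.3893
  k = 2: (51 + 49)/131 = 100/131 = 0.7634
  k = 3: (51 + 49 + 31)/131 = 131/131 = 1

Summary (fraction, with percent):

explained: PC1 0.3893 (38.93%), PC2 0.374 (37.4%), PC3 0.2366 (23.66%);  cumulative: 0.3893, 0.7634, 1


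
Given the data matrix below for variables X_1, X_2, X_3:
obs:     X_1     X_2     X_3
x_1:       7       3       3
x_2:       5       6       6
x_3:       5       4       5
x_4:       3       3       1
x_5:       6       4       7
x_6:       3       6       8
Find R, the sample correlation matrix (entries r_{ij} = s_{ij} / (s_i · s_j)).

Step 1 — column means:
  mean(X_1) = (7 + 5 + 5 + 3 + 6 + 3) / 6 = 29/6 = 4.8333
  mean(X_2) = (3 + 6 + 4 + 3 + 4 + 6) / 6 = 26/6 = 4.3333
  mean(X_3) = (3 + 6 + 5 + 1 + 7 + 8) / 6 = 30/6 = 5

Step 2 — sample variances and covariances s[i,j] = (1/(n-1)) · Σ_k (x_{k,i} - mean_i) · (x_{k,j} - mean_j), with n-1 = 5:
  s[X_1,X_1] = ((2.1667)·(2.1667) + (0.1667)·(0.1667) + (0.1667)·(0.1667) + (-1.8333)·(-1.8333) + (1.1667)·(1.1667) + (-1.8333)·(-1.8333)) / 5 = 12.8333/5 = 2.5667
  s[X_1,X_2] = ((2.1667)·(-1.3333) + (0.1667)·(1.6667) + (0.1667)·(-0.3333) + (-1.8333)·(-1.3333) + (1.1667)·(-0.3333) + (-1.8333)·(1.6667)) / 5 = -3.6667/5 = -0.7333
  s[X_1,X_3] = ((2.1667)·(-2) + (0.1667)·(1) + (0.1667)·(0) + (-1.8333)·(-4) + (1.1667)·(2) + (-1.8333)·(3)) / 5 = 0/5 = 0
  s[X_2,X_2] = ((-1.3333)·(-1.3333) + (1.6667)·(1.6667) + (-0.3333)·(-0.3333) + (-1.3333)·(-1.3333) + (-0.3333)·(-0.3333) + (1.6667)·(1.6667)) / 5 = 9.3333/5 = 1.8667
  s[X_2,X_3] = ((-1.3333)·(-2) + (1.6667)·(1) + (-0.3333)·(0) + (-1.3333)·(-4) + (-0.3333)·(2) + (1.6667)·(3)) / 5 = 14/5 = 2.8
  s[X_3,X_3] = ((-2)·(-2) + (1)·(1) + (0)·(0) + (-4)·(-4) + (2)·(2) + (3)·(3)) / 5 = 34/5 = 6.8
  Sample standard deviations s_i = √(s[i,i]):
  s(X_1) = √(2.5667) = 1.6021
  s(X_2) = √(1.8667) = 1.3663
  s(X_3) = √(6.8) = 2.6077

Step 3 — r_{ij} = s_{ij} / (s_i · s_j):
  r[X_1,X_1] = 1 (diagonal).
  r[X_1,X_2] = -0.7333 / (1.6021 · 1.3663) = -0.7333 / 2.1889 = -0.335
  r[X_1,X_3] = 0 / (1.6021 · 2.6077) = 0 / 4.1777 = 0
  r[X_2,X_2] = 1 (diagonal).
  r[X_2,X_3] = 2.8 / (1.3663 · 2.6077) = 2.8 / 3.5628 = 0.7859
  r[X_3,X_3] = 1 (diagonal).

R is symmetric with unit diagonal. Assembling:

R = [[1, -0.335, 0],
 [-0.335, 1, 0.7859],
 [0, 0.7859, 1]]


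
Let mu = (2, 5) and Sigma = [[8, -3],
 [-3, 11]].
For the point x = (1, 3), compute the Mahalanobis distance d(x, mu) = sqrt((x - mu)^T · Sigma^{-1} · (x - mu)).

Step 1 — centre the observation: (x - mu) = (-1, -2).

Step 2 — invert Sigma. det(Sigma) = 8·11 - (-3)² = 79.
  Sigma^{-1} = (1/det) · [[d, -b], [-b, a]] = [[0.1392, 0.038],
 [0.038, 0.1013]].

Step 3 — form the quadratic (x - mu)^T · Sigma^{-1} · (x - mu):
  Sigma^{-1} · (x - mu) = (-0.2152, -0.2405).
  (x - mu)^T · [Sigma^{-1} · (x - mu)] = (-1)·(-0.2152) + (-2)·(-0.2405) = 0.6962.

Step 4 — take square root: d = √(0.6962) ≈ 0.8344.

d(x, mu) = √(0.6962) ≈ 0.8344


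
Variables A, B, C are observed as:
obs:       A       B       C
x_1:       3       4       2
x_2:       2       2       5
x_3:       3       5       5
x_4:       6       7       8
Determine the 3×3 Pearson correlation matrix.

Step 1 — column means:
  mean(A) = (3 + 2 + 3 + 6) / 4 = 14/4 = 3.5
  mean(B) = (4 + 2 + 5 + 7) / 4 = 18/4 = 4.5
  mean(C) = (2 + 5 + 5 + 8) / 4 = 20/4 = 5

Step 2 — sample variances and covariances s[i,j] = (1/(n-1)) · Σ_k (x_{k,i} - mean_i) · (x_{k,j} - mean_j), with n-1 = 3:
  s[A,A] = ((-0.5)·(-0.5) + (-1.5)·(-1.5) + (-0.5)·(-0.5) + (2.5)·(2.5)) / 3 = 9/3 = 3
  s[A,B] = ((-0.5)·(-0.5) + (-1.5)·(-2.5) + (-0.5)·(0.5) + (2.5)·(2.5)) / 3 = 10/3 = 3.3333
  s[A,C] = ((-0.5)·(-3) + (-1.5)·(0) + (-0.5)·(0) + (2.5)·(3)) / 3 = 9/3 = 3
  s[B,B] = ((-0.5)·(-0.5) + (-2.5)·(-2.5) + (0.5)·(0.5) + (2.5)·(2.5)) / 3 = 13/3 = 4.3333
  s[B,C] = ((-0.5)·(-3) + (-2.5)·(0) + (0.5)·(0) + (2.5)·(3)) / 3 = 9/3 = 3
  s[C,C] = ((-3)·(-3) + (0)·(0) + (0)·(0) + (3)·(3)) / 3 = 18/3 = 6
  Sample standard deviations s_i = √(s[i,i]):
  s(A) = √(3) = 1.7321
  s(B) = √(4.3333) = 2.0817
  s(C) = √(6) = 2.4495

Step 3 — r_{ij} = s_{ij} / (s_i · s_j):
  r[A,A] = 1 (diagonal).
  r[A,B] = 3.3333 / (1.7321 · 2.0817) = 3.3333 / 3.6056 = 0.9245
  r[A,C] = 3 / (1.7321 · 2.4495) = 3 / 4.2426 = 0.7071
  r[B,B] = 1 (diagonal).
  r[B,C] = 3 / (2.0817 · 2.4495) = 3 / 5.099 = 0.5883
  r[C,C] = 1 (diagonal).

R is symmetric with unit diagonal. Assembling:

R = [[1, 0.9245, 0.7071],
 [0.9245, 1, 0.5883],
 [0.7071, 0.5883, 1]]


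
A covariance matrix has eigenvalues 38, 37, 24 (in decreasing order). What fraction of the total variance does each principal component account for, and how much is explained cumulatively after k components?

Step 1 — total variance = trace(Sigma) = Σ λ_i = 38 + 37 + 24 = 99.

Step 2 — fraction explained by component i = λ_i / Σ λ:
  PC1: 38/99 = 0.3838
  PC2: 37/99 = 0.3737
  PC3: 24/99 = 0.2424

Step 3 — cumulative fraction after k components = (λ_1 + ... + λ_k) / Σ λ:
  k = 1: 38/99 = 0.3838
  k = 2: (38 + 37)/99 = 75/99 = 0.7576
  k = 3: (38 + 37 + 24)/99 = 99/99 = 1

Summary (fraction, with percent):

explained: PC1 0.3838 (38.38%), PC2 0.3737 (37.37%), PC3 0.2424 (24.24%);  cumulative: 0.3838, 0.7576, 1


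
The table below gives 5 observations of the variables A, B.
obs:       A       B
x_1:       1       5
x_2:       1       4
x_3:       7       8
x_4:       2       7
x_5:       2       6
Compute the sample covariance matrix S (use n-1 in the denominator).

Step 1 — column means:
  mean(A) = (1 + 1 + 7 + 2 + 2) / 5 = 13/5 = 2.6
  mean(B) = (5 + 4 + 8 + 7 + 6) / 5 = 30/5 = 6

Step 2 — sample covariance S[i,j] = (1/(n-1)) · Σ_k (x_{k,i} - mean_i) · (x_{k,j} - mean_j), with n-1 = 4.
  S[A,A] = ((-1.6)·(-1.6) + (-1.6)·(-1.6) + (4.4)·(4.4) + (-0.6)·(-0.6) + (-0.6)·(-0.6)) / 4 = 25.2/4 = 6.3
  S[A,B] = ((-1.6)·(-1) + (-1.6)·(-2) + (4.4)·(2) + (-0.6)·(1) + (-0.6)·(0)) / 4 = 13/4 = 3.25
  S[B,B] = ((-1)·(-1) + (-2)·(-2) + (2)·(2) + (1)·(1) + (0)·(0)) / 4 = 10/4 = 2.5

S is symmetric (S[j,i] = S[i,j]). Assembling:

S = [[6.3, 3.25],
 [3.25, 2.5]]


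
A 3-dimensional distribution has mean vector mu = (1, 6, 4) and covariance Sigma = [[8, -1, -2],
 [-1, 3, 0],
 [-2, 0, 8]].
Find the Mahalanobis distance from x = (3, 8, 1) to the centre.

Step 1 — centre the observation: (x - mu) = (2, 2, -3).

Step 2 — invert Sigma (cofactor / det for 3×3, or solve directly):
  Sigma^{-1} = [[0.1395, 0.0465, 0.0349],
 [0.0465, 0.3488, 0.0116],
 [0.0349, 0.0116, 0.1337]].

Step 3 — form the quadratic (x - mu)^T · Sigma^{-1} · (x - mu):
  Sigma^{-1} · (x - mu) = (0.2674, 0.7558, -0.3081).
  (x - mu)^T · [Sigma^{-1} · (x - mu)] = (2)·(0.2674) + (2)·(0.7558) + (-3)·(-0.3081) = 2.9709.

Step 4 — take square root: d = √(2.9709) ≈ 1.7236.

d(x, mu) = √(2.9709) ≈ 1.7236


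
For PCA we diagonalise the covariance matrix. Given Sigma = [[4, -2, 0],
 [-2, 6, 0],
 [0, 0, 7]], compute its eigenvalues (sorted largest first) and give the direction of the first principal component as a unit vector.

Step 1 — characteristic polynomial p(λ) = det(λI - Sigma) = λ³ - tr·λ² + c_1·λ - det, where tr = trace, c_1 = sum of the principal 2×2 minors, det = det(Sigma):
  tr = 4 + 6 + 7 = 17,
  c_1 = (4·6 - (-2)²) + (4·7 - (0)²) + (6·7 - (0)²) = 20 + 28 + 42 = 90,
  det = 4·(6·7 - (0)²) - (-2)·((-2)·7 - (0)·(0)) + (0)·((-2)·(0) - 6·(0)) = 4·(42) - (-2)·(-14) + (0)·(0) = 140.
  So p(λ) = λ³ - 17λ² + 90λ - 140.
Step 2 — look for an integer root (rational root theorem: any rational root is an integer divisor of 140). Testing λ = 7:
  p(7) = 343 - 833 + 630 - 140 = 0  ✓
  Dividing out (λ - 7): p(λ) = (λ - 7)(λ² - 10λ + 20).
Step 3 — remaining eigenvalues from the quadratic λ² - 10λ + 20 = 0:
  Δ = 10² - 4·20 = 100 - 80 = 20,  λ = (10 ± √20)/2 = (10 ± 4.4721)/2 ≈ 7.2361 or 2.7639.
  Sorted: λ_1 = 7.2361,  λ_2 = 7,  λ_3 = 2.7639  (check: sum = 17 = tr ✓).

Step 4 — unit eigenvector for λ_1 ≈ 7.2361: v spans the null space of (Sigma - λ_1 I), whose rows are
  r_1 = (-3.2361, -2, 0),  r_2 = (-2, -1.2361, 0),  r_3 = (0, 0, -0.2361).
  v is orthogonal to every row, so take v ∝ r_1 × r_3 = ((-2)·(-0.2361) - (0)·(0), (0)·(0) - (-3.2361)·(-0.2361), (-3.2361)·(0) - (-2)·(0)) ≈ (0.4721, -0.7639, 0).
  Let u = (0.4721, -0.7639, 0).
  ||u|| = √((0.4721)² + (-0.7639)² + (0)²) = √(0.8065) ≈ 0.8981,  v_1 = u/||u|| ≈ (0.5257, -0.8507, 0) (||v_1|| = 1).

λ_1 = 7.2361,  λ_2 = 7,  λ_3 = 2.7639;  v_1 ≈ (0.5257, -0.8507, 0)


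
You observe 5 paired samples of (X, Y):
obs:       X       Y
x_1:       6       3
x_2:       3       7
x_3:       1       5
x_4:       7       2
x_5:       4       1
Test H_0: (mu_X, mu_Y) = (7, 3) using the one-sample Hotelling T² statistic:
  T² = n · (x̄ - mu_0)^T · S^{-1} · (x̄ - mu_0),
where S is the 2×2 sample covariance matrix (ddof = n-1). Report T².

Step 1 — sample mean vector:
  mean(X) = (6 + 3 + 1 + 7 + 4) / 5 = 21/5 = 4.2
  mean(Y) = (3 + 7 + 5 + 2 + 1) / 5 = 18/5 = 3.6
  x̄ = (4.2, 3.6),  deviation x̄ - mu_0 = (4.2, 3.6) - (7, 3) = (-2.8, 0.6).

Step 2 — sample covariance matrix, S[i,j] = (1/(n-1)) · Σ_k (x_{k,i} - mean_i) · (x_{k,j} - mean_j), divisor n-1 = 4:
  S[X,X] = ((1.8)·(1.8) + (-1.2)·(-1.2) + (-3.2)·(-3.2) + (2.8)·(2.8) + (-0.2)·(-0.2)) / 4 = 22.8/4 = 5.7
  S[X,Y] = ((1.8)·(-0.6) + (-1.2)·(3.4) + (-3.2)·(1.4) + (2.8)·(-1.6) + (-0.2)·(-2.6)) / 4 = -13.6/4 = -3.4
  S[Y,Y] = ((-0.6)·(-0.6) + (3.4)·(3.4) + (1.4)·(1.4) + (-1.6)·(-1.6) + (-2.6)·(-2.6)) / 4 = 23.2/4 = 5.8
  S = [[5.7, -3.4],
 [-3.4, 5.8]].

Step 3 — invert S. det(S) = 5.7·5.8 - (-3.4)² = 21.5.
  S^{-1} = (1/det) · [[d, -b], [-b, a]] = [[0.2698, 0.1581],
 [0.1581, 0.2651]].

Step 4 — quadratic form (x̄ - mu_0)^T · S^{-1} · (x̄ - mu_0):
  S^{-1} · (x̄ - mu_0) = (-0.6605, -0.2837),
  (x̄ - mu_0)^T · [...] = (-2.8)·(-0.6605) + (0.6)·(-0.2837) = 1.6791.

Step 5 — scale by n: T² = 5 · 1.6791 = 8.3953.

T² ≈ 8.3953


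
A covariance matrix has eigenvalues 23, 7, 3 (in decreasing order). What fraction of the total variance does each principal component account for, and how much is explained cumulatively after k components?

Step 1 — total variance = trace(Sigma) = Σ λ_i = 23 + 7 + 3 = 33.

Step 2 — fraction explained by component i = λ_i / Σ λ:
  PC1: 23/33 = 0.697
  PC2: 7/33 = 0.2121
  PC3: 3/33 = 0.0909

Step 3 — cumulative fraction after k components = (λ_1 + ... + λ_k) / Σ λ:
  k = 1: 23/33 = 0.697
  k = 2: (23 + 7)/33 = 30/33 = 0.9091
  k = 3: (23 + 7 + 3)/33 = 33/33 = 1

Summary (fraction, with percent):

explained: PC1 0.697 (69.7%), PC2 0.2121 (21.21%), PC3 0.0909 (9.09%);  cumulative: 0.697, 0.9091, 1


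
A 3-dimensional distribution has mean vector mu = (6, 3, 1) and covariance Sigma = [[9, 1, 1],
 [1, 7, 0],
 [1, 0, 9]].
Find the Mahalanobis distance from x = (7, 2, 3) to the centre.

Step 1 — centre the observation: (x - mu) = (1, -1, 2).

Step 2 — invert Sigma (cofactor / det for 3×3, or solve directly):
  Sigma^{-1} = [[0.1143, -0.0163, -0.0127],
 [-0.0163, 0.1452, 0.0018],
 [-0.0127, 0.0018, 0.1125]].

Step 3 — form the quadratic (x - mu)^T · Sigma^{-1} · (x - mu):
  Sigma^{-1} · (x - mu) = (0.1053, -0.1579, 0.2105).
  (x - mu)^T · [Sigma^{-1} · (x - mu)] = (1)·(0.1053) + (-1)·(-0.1579) + (2)·(0.2105) = 0.6842.

Step 4 — take square root: d = √(0.6842) ≈ 0.8272.

d(x, mu) = √(0.6842) ≈ 0.8272


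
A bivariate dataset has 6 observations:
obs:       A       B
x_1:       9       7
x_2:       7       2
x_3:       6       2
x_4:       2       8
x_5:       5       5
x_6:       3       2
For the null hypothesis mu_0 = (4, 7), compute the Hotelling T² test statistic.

Step 1 — sample mean vector:
  mean(A) = (9 + 7 + 6 + 2 + 5 + 3) / 6 = 32/6 = 5.3333
  mean(B) = (7 + 2 + 2 + 8 + 5 + 2) / 6 = 26/6 = 4.3333
  x̄ = (5.3333, 4.3333),  deviation x̄ - mu_0 = (5.3333, 4.3333) - (4, 7) = (1.3333, -2.6667).

Step 2 — sample covariance matrix, S[i,j] = (1/(n-1)) · Σ_k (x_{k,i} - mean_i) · (x_{k,j} - mean_j), divisor n-1 = 5:
  S[A,A] = ((3.6667)·(3.6667) + (1.6667)·(1.6667) + (0.6667)·(0.6667) + (-3.3333)·(-3.3333) + (-0.3333)·(-0.3333) + (-2.3333)·(-2.3333)) / 5 = 33.3333/5 = 6.6667
  S[A,B] = ((3.6667)·(2.6667) + (1.6667)·(-2.3333) + (0.6667)·(-2.3333) + (-3.3333)·(3.6667) + (-0.3333)·(0.6667) + (-2.3333)·(-2.3333)) / 5 = -2.6667/5 = -0.5333
  S[B,B] = ((2.6667)·(2.6667) + (-2.3333)·(-2.3333) + (-2.3333)·(-2.3333) + (3.6667)·(3.6667) + (0.6667)·(0.6667) + (-2.3333)·(-2.3333)) / 5 = 37.3333/5 = 7.4667
  S = [[6.6667, -0.5333],
 [-0.5333, 7.4667]].

Step 3 — invert S. det(S) = 6.6667·7.4667 - (-0.5333)² = 49.4933.
  S^{-1} = (1/det) · [[d, -b], [-b, a]] = [[0.1509, 0.0108],
 [0.0108, 0.1347]].

Step 4 — quadratic form (x̄ - mu_0)^T · S^{-1} · (x̄ - mu_0):
  S^{-1} · (x̄ - mu_0) = (0.1724, -0.3448),
  (x̄ - mu_0)^T · [...] = (1.3333)·(0.1724) + (-2.6667)·(-0.3448) = 1.1494.

Step 5 — scale by n: T² = 6 · 1.1494 = 6.8966.

T² ≈ 6.8966


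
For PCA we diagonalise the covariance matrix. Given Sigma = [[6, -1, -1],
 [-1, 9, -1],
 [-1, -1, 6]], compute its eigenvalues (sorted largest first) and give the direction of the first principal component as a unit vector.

Step 1 — characteristic polynomial p(λ) = det(λI - Sigma) = λ³ - tr·λ² + c_1·λ - det, where tr = trace, c_1 = sum of the principal 2×2 minors, det = det(Sigma):
  tr = 6 + 9 + 6 = 21,
  c_1 = (6·9 - (-1)²) + (6·6 - (-1)²) + (9·6 - (-1)²) = 53 + 35 + 53 = 141,
  det = 6·(9·6 - (-1)²) - (-1)·((-1)·6 - (-1)·(-1)) + (-1)·((-1)·(-1) - 9·(-1)) = 6·(53) - (-1)·(-7) + (-1)·(10) = 301.
  So p(λ) = λ³ - 21λ² + 141λ - 301.
Step 2 — look for an integer root (rational root theorem: any rational root is an integer divisor of 301). Testing λ = 7:
  p(7) = 343 - 1029 + 987 - 301 = 0  ✓
  Dividing out (λ - 7): p(λ) = (λ - 7)(λ² - 14λ + 43).
Step 3 — remaining eigenvalues from the quadratic λ² - 14λ + 43 = 0:
  Δ = 14² - 4·43 = 196 - 172 = 24,  λ = (14 ± √24)/2 = (14 ± 4.899)/2 ≈ 9.4495 or 4.5505.
  Sorted: λ_1 = 9.4495,  λ_2 = 7,  λ_3 = 4.5505  (check: sum = 21 = tr ✓).

Step 4 — unit eigenvector for λ_1 ≈ 9.4495: v spans the null space of (Sigma - λ_1 I), whose rows are
  r_1 = (-3.4495, -1, -1),  r_2 = (-1, -0.4495, -1),  r_3 = (-1, -1, -3.4495).
  v is orthogonal to every row, so take v ∝ r_1 × r_2 = ((-1)·(-1) - (-1)·(-0.4495), (-1)·(-1) - (-3.4495)·(-1), (-3.4495)·(-0.4495) - (-1)·(-1)) ≈ (0.5505, -2.4495, 0.5505).
  Let u = (0.5505, -2.4495, 0.5505).
  ||u|| = √((0.5505)² + (-2.4495)² + (0.5505)²) = √(6.6061) ≈ 2.5702,  v_1 = u/||u|| ≈ (0.2142, -0.953, 0.2142) (||v_1|| = 1).

λ_1 = 9.4495,  λ_2 = 7,  λ_3 = 4.5505;  v_1 ≈ (0.2142, -0.953, 0.2142)


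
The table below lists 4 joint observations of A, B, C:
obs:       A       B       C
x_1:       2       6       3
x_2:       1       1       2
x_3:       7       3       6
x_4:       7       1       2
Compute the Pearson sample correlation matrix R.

Step 1 — column means:
  mean(A) = (2 + 1 + 7 + 7) / 4 = 17/4 = 4.25
  mean(B) = (6 + 1 + 3 + 1) / 4 = 11/4 = 2.75
  mean(C) = (3 + 2 + 6 + 2) / 4 = 13/4 = 3.25

Step 2 — sample variances and covariances s[i,j] = (1/(n-1)) · Σ_k (x_{k,i} - mean_i) · (x_{k,j} - mean_j), with n-1 = 3:
  s[A,A] = ((-2.25)·(-2.25) + (-3.25)·(-3.25) + (2.75)·(2.75) + (2.75)·(2.75)) / 3 = 30.75/3 = 10.25
  s[A,B] = ((-2.25)·(3.25) + (-3.25)·(-1.75) + (2.75)·(0.25) + (2.75)·(-1.75)) / 3 = -5.75/3 = -1.9167
  s[A,C] = ((-2.25)·(-0.25) + (-3.25)·(-1.25) + (2.75)·(2.75) + (2.75)·(-1.25)) / 3 = 8.75/3 = 2.9167
  s[B,B] = ((3.25)·(3.25) + (-1.75)·(-1.75) + (0.25)·(0.25) + (-1.75)·(-1.75)) / 3 = 16.75/3 = 5.5833
  s[B,C] = ((3.25)·(-0.25) + (-1.75)·(-1.25) + (0.25)·(2.75) + (-1.75)·(-1.25)) / 3 = 4.25/3 = 1.4167
  s[C,C] = ((-0.25)·(-0.25) + (-1.25)·(-1.25) + (2.75)·(2.75) + (-1.25)·(-1.25)) / 3 = 10.75/3 = 3.5833
  Sample standard deviations s_i = √(s[i,i]):
  s(A) = √(10.25) = 3.2016
  s(B) = √(5.5833) = 2.3629
  s(C) = √(3.5833) = 1.893

Step 3 — r_{ij} = s_{ij} / (s_i · s_j):
  r[A,A] = 1 (diagonal).
  r[A,B] = -1.9167 / (3.2016 · 2.3629) = -1.9167 / 7.565 = -0.2534
  r[A,C] = 2.9167 / (3.2016 · 1.893) = 2.9167 / 6.0605 = 0.4813
  r[B,B] = 1 (diagonal).
  r[B,C] = 1.4167 / (2.3629 · 1.893) = 1.4167 / 4.4729 = 0.3167
  r[C,C] = 1 (diagonal).

R is symmetric with unit diagonal. Assembling:

R = [[1, -0.2534, 0.4813],
 [-0.2534, 1, 0.3167],
 [0.4813, 0.3167, 1]]


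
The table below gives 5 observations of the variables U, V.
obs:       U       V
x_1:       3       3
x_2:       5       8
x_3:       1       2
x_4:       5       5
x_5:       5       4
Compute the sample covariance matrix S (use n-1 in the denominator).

Step 1 — column means:
  mean(U) = (3 + 5 + 1 + 5 + 5) / 5 = 19/5 = 3.8
  mean(V) = (3 + 8 + 2 + 5 + 4) / 5 = 22/5 = 4.4

Step 2 — sample covariance S[i,j] = (1/(n-1)) · Σ_k (x_{k,i} - mean_i) · (x_{k,j} - mean_j), with n-1 = 4.
  S[U,U] = ((-0.8)·(-0.8) + (1.2)·(1.2) + (-2.8)·(-2.8) + (1.2)·(1.2) + (1.2)·(1.2)) / 4 = 12.8/4 = 3.2
  S[U,V] = ((-0.8)·(-1.4) + (1.2)·(3.6) + (-2.8)·(-2.4) + (1.2)·(0.6) + (1.2)·(-0.4)) / 4 = 12.4/4 = 3.1
  S[V,V] = ((-1.4)·(-1.4) + (3.6)·(3.6) + (-2.4)·(-2.4) + (0.6)·(0.6) + (-0.4)·(-0.4)) / 4 = 21.2/4 = 5.3

S is symmetric (S[j,i] = S[i,j]). Assembling:

S = [[3.2, 3.1],
 [3.1, 5.3]]


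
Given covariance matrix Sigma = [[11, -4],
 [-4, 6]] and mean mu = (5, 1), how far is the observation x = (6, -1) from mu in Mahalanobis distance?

Step 1 — centre the observation: (x - mu) = (1, -2).

Step 2 — invert Sigma. det(Sigma) = 11·6 - (-4)² = 50.
  Sigma^{-1} = (1/det) · [[d, -b], [-b, a]] = [[0.12, 0.08],
 [0.08, 0.22]].

Step 3 — form the quadratic (x - mu)^T · Sigma^{-1} · (x - mu):
  Sigma^{-1} · (x - mu) = (-0.04, -0.36).
  (x - mu)^T · [Sigma^{-1} · (x - mu)] = (1)·(-0.04) + (-2)·(-0.36) = 0.68.

Step 4 — take square root: d = √(0.68) ≈ 0.8246.

d(x, mu) = √(0.68) ≈ 0.8246


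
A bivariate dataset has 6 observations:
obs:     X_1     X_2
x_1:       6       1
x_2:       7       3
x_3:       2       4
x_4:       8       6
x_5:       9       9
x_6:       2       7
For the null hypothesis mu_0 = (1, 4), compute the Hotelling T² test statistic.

Step 1 — sample mean vector:
  mean(X_1) = (6 + 7 + 2 + 8 + 9 + 2) / 6 = 34/6 = 5.6667
  mean(X_2) = (1 + 3 + 4 + 6 + 9 + 7) / 6 = 30/6 = 5
  x̄ = (5.6667, 5),  deviation x̄ - mu_0 = (5.6667, 5) - (1, 4) = (4.6667, 1).

Step 2 — sample covariance matrix, S[i,j] = (1/(n-1)) · Σ_k (x_{k,i} - mean_i) · (x_{k,j} - mean_j), divisor n-1 = 5:
  S[X_1,X_1] = ((0.3333)·(0.3333) + (1.3333)·(1.3333) + (-3.6667)·(-3.6667) + (2.3333)·(2.3333) + (3.3333)·(3.3333) + (-3.6667)·(-3.6667)) / 5 = 45.3333/5 = 9.0667
  S[X_1,X_2] = ((0.3333)·(-4) + (1.3333)·(-2) + (-3.6667)·(-1) + (2.3333)·(1) + (3.3333)·(4) + (-3.6667)·(2)) / 5 = 8/5 = 1.6
  S[X_2,X_2] = ((-4)·(-4) + (-2)·(-2) + (-1)·(-1) + (1)·(1) + (4)·(4) + (2)·(2)) / 5 = 42/5 = 8.4
  S = [[9.0667, 1.6],
 [1.6, 8.4]].

Step 3 — invert S. det(S) = 9.0667·8.4 - (1.6)² = 73.6.
  S^{-1} = (1/det) · [[d, -b], [-b, a]] = [[0.1141, -0.0217],
 [-0.0217, 0.1232]].

Step 4 — quadratic form (x̄ - mu_0)^T · S^{-1} · (x̄ - mu_0):
  S^{-1} · (x̄ - mu_0) = (0.5109, 0.0217),
  (x̄ - mu_0)^T · [...] = (4.6667)·(0.5109) + (1)·(0.0217) = 2.4058.

Step 5 — scale by n: T² = 6 · 2.4058 = 14.4348.

T² ≈ 14.4348


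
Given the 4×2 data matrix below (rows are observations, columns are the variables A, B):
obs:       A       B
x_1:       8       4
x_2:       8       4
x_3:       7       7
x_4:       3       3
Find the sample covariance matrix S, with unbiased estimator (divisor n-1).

Step 1 — column means:
  mean(A) = (8 + 8 + 7 + 3) / 4 = 26/4 = 6.5
  mean(B) = (4 + 4 + 7 + 3) / 4 = 18/4 = 4.5

Step 2 — sample covariance S[i,j] = (1/(n-1)) · Σ_k (x_{k,i} - mean_i) · (x_{k,j} - mean_j), with n-1 = 3.
  S[A,A] = ((1.5)·(1.5) + (1.5)·(1.5) + (0.5)·(0.5) + (-3.5)·(-3.5)) / 3 = 17/3 = 5.6667
  S[A,B] = ((1.5)·(-0.5) + (1.5)·(-0.5) + (0.5)·(2.5) + (-3.5)·(-1.5)) / 3 = 5/3 = 1.6667
  S[B,B] = ((-0.5)·(-0.5) + (-0.5)·(-0.5) + (2.5)·(2.5) + (-1.5)·(-1.5)) / 3 = 9/3 = 3

S is symmetric (S[j,i] = S[i,j]). Assembling:

S = [[5.6667, 1.6667],
 [1.6667, 3]]


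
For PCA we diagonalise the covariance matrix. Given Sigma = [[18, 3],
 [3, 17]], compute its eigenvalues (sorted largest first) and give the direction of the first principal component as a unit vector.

Step 1 — characteristic polynomial of 2×2 Sigma:
  det(Sigma - λI) = λ² - trace · λ + det = 0.
  trace = 18 + 17 = 35, det = 18·17 - (3)² = 297.
Step 2 — discriminant:
  Δ = trace² - 4·det = 1225 - 1188 = 37.
Step 3 — eigenvalues:
  λ = (trace ± √Δ)/2 = (35 ± 6.0828)/2,
  λ_1 = 20.5414,  λ_2 = 14.4586.

Step 4 — unit eigenvector for λ_1: solve (Sigma - λ_1 I)v = 0. First row:
  (18 - 20.5414)·v_x + (3)·v_y = 0, i.e. (-2.5414)·v_x + (3)·v_y = 0,
  so v ∝ (b, λ_1 - a) = (3, 2.5414) = u.
  ||u|| = √((3)² + (2.5414)²) = √(15.4586) ≈ 3.9317,
  v_1 = u/||u|| ≈ (0.763, 0.6464) (||v_1|| = 1).

λ_1 = 20.5414,  λ_2 = 14.4586;  v_1 ≈ (0.763, 0.6464)


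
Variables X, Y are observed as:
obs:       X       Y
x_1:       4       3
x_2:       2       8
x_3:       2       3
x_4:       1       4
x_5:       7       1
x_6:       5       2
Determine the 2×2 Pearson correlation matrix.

Step 1 — column means:
  mean(X) = (4 + 2 + 2 + 1 + 7 + 5) / 6 = 21/6 = 3.5
  mean(Y) = (3 + 8 + 3 + 4 + 1 + 2) / 6 = 21/6 = 3.5

Step 2 — sample variances and covariances s[i,j] = (1/(n-1)) · Σ_k (x_{k,i} - mean_i) · (x_{k,j} - mean_j), with n-1 = 5:
  s[X,X] = ((0.5)·(0.5) + (-1.5)·(-1.5) + (-1.5)·(-1.5) + (-2.5)·(-2.5) + (3.5)·(3.5) + (1.5)·(1.5)) / 5 = 25.5/5 = 5.1
  s[X,Y] = ((0.5)·(-0.5) + (-1.5)·(4.5) + (-1.5)·(-0.5) + (-2.5)·(0.5) + (3.5)·(-2.5) + (1.5)·(-1.5)) / 5 = -18.5/5 = -3.7
  s[Y,Y] = ((-0.5)·(-0.5) + (4.5)·(4.5) + (-0.5)·(-0.5) + (0.5)·(0.5) + (-2.5)·(-2.5) + (-1.5)·(-1.5)) / 5 = 29.5/5 = 5.9
  Sample standard deviations s_i = √(s[i,i]):
  s(X) = √(5.1) = 2.2583
  s(Y) = √(5.9) = 2.429

Step 3 — r_{ij} = s_{ij} / (s_i · s_j):
  r[X,X] = 1 (diagonal).
  r[X,Y] = -3.7 / (2.2583 · 2.429) = -3.7 / 5.4854 = -0.6745
  r[Y,Y] = 1 (diagonal).

R is symmetric with unit diagonal. Assembling:

R = [[1, -0.6745],
 [-0.6745, 1]]


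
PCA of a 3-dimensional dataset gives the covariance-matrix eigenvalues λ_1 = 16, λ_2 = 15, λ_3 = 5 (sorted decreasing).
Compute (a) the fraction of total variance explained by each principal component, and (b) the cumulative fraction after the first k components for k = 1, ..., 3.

Step 1 — total variance = trace(Sigma) = Σ λ_i = 16 + 15 + 5 = 36.

Step 2 — fraction explained by component i = λ_i / Σ λ:
  PC1: 16/36 = 0.4444
  PC2: 15/36 = 0.4167
  PC3: 5/36 = 0.1389

Step 3 — cumulative fraction after k components = (λ_1 + ... + λ_k) / Σ λ:
  k = 1: 16/36 = 0.4444
  k = 2: (16 + 15)/36 = 31/36 = 0.8611
  k = 3: (16 + 15 + 5)/36 = 36/36 = 1

Summary (fraction, with percent):

explained: PC1 0.4444 (44.44%), PC2 0.4167 (41.67%), PC3 0.1389 (13.89%);  cumulative: 0.4444, 0.8611, 1


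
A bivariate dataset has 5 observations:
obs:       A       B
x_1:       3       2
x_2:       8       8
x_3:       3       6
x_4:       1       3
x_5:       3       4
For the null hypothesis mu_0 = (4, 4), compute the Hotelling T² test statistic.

Step 1 — sample mean vector:
  mean(A) = (3 + 8 + 3 + 1 + 3) / 5 = 18/5 = 3.6
  mean(B) = (2 + 8 + 6 + 3 + 4) / 5 = 23/5 = 4.6
  x̄ = (3.6, 4.6),  deviation x̄ - mu_0 = (3.6, 4.6) - (4, 4) = (-0.4, 0.6).

Step 2 — sample covariance matrix, S[i,j] = (1/(n-1)) · Σ_k (x_{k,i} - mean_i) · (x_{k,j} - mean_j), divisor n-1 = 4:
  S[A,A] = ((-0.6)·(-0.6) + (4.4)·(4.4) + (-0.6)·(-0.6) + (-2.6)·(-2.6) + (-0.6)·(-0.6)) / 4 = 27.2/4 = 6.8
  S[A,B] = ((-0.6)·(-2.6) + (4.4)·(3.4) + (-0.6)·(1.4) + (-2.6)·(-1.6) + (-0.6)·(-0.6)) / 4 = 20.2/4 = 5.05
  S[B,B] = ((-2.6)·(-2.6) + (3.4)·(3.4) + (1.4)·(1.4) + (-1.6)·(-1.6) + (-0.6)·(-0.6)) / 4 = 23.2/4 = 5.8
  S = [[6.8, 5.05],
 [5.05, 5.8]].

Step 3 — invert S. det(S) = 6.8·5.8 - (5.05)² = 13.9375.
  S^{-1} = (1/det) · [[d, -b], [-b, a]] = [[0.4161, -0.3623],
 [-0.3623, 0.4879]].

Step 4 — quadratic form (x̄ - mu_0)^T · S^{-1} · (x̄ - mu_0):
  S^{-1} · (x̄ - mu_0) = (-0.3839, 0.4377),
  (x̄ - mu_0)^T · [...] = (-0.4)·(-0.3839) + (0.6)·(0.4377) = 0.4161.

Step 5 — scale by n: T² = 5 · 0.4161 = 2.0807.

T² ≈ 2.0807


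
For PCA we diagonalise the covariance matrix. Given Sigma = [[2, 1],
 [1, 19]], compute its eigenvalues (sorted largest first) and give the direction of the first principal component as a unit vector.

Step 1 — characteristic polynomial of 2×2 Sigma:
  det(Sigma - λI) = λ² - trace · λ + det = 0.
  trace = 2 + 19 = 21, det = 2·19 - (1)² = 37.
Step 2 — discriminant:
  Δ = trace² - 4·det = 441 - 148 = 293.
Step 3 — eigenvalues:
  λ = (trace ± √Δ)/2 = (21 ± 17.1172)/2,
  λ_1 = 19.0586,  λ_2 = 1.9414.

Step 4 — unit eigenvector for λ_1: solve (Sigma - λ_1 I)v = 0. First row:
  (2 - 19.0586)·v_x + (1)·v_y = 0, i.e. (-17.0586)·v_x + (1)·v_y = 0,
  so v ∝ (b, λ_1 - a) = (1, 17.0586) = u.
  ||u|| = √((1)² + (17.0586)²) = √(291.9966) ≈ 17.0879,
  v_1 = u/||u|| ≈ (0.0585, 0.9983) (||v_1|| = 1).

λ_1 = 19.0586,  λ_2 = 1.9414;  v_1 ≈ (0.0585, 0.9983)


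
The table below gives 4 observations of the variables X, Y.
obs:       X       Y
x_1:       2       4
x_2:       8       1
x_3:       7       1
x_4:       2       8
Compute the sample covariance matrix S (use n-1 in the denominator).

Step 1 — column means:
  mean(X) = (2 + 8 + 7 + 2) / 4 = 19/4 = 4.75
  mean(Y) = (4 + 1 + 1 + 8) / 4 = 14/4 = 3.5

Step 2 — sample covariance S[i,j] = (1/(n-1)) · Σ_k (x_{k,i} - mean_i) · (x_{k,j} - mean_j), with n-1 = 3.
  S[X,X] = ((-2.75)·(-2.75) + (3.25)·(3.25) + (2.25)·(2.25) + (-2.75)·(-2.75)) / 3 = 30.75/3 = 10.25
  S[X,Y] = ((-2.75)·(0.5) + (3.25)·(-2.5) + (2.25)·(-2.5) + (-2.75)·(4.5)) / 3 = -27.5/3 = -9.1667
  S[Y,Y] = ((0.5)·(0.5) + (-2.5)·(-2.5) + (-2.5)·(-2.5) + (4.5)·(4.5)) / 3 = 33/3 = 11

S is symmetric (S[j,i] = S[i,j]). Assembling:

S = [[10.25, -9.1667],
 [-9.1667, 11]]


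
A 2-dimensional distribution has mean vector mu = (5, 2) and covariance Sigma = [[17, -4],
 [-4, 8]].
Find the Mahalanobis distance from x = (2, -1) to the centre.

Step 1 — centre the observation: (x - mu) = (-3, -3).

Step 2 — invert Sigma. det(Sigma) = 17·8 - (-4)² = 120.
  Sigma^{-1} = (1/det) · [[d, -b], [-b, a]] = [[0.0667, 0.0333],
 [0.0333, 0.1417]].

Step 3 — form the quadratic (x - mu)^T · Sigma^{-1} · (x - mu):
  Sigma^{-1} · (x - mu) = (-0.3, -0.525).
  (x - mu)^T · [Sigma^{-1} · (x - mu)] = (-3)·(-0.3) + (-3)·(-0.525) = 2.475.

Step 4 — take square root: d = √(2.475) ≈ 1.5732.

d(x, mu) = √(2.475) ≈ 1.5732
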